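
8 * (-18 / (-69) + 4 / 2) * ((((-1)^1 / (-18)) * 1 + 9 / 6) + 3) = 82.40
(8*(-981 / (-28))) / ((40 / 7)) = 981 / 20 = 49.05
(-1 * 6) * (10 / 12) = -5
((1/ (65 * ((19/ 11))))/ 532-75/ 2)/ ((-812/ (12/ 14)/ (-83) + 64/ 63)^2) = -96238513743057/ 396485292578960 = -0.24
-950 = -950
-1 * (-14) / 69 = 0.20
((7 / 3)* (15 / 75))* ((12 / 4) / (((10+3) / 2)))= 0.22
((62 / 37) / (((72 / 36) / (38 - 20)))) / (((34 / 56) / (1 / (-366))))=-2604 / 38369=-0.07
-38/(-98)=19/49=0.39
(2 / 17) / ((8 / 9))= 9 / 68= 0.13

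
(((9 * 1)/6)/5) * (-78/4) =-117/20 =-5.85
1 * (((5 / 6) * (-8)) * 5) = -33.33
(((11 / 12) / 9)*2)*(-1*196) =-1078 / 27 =-39.93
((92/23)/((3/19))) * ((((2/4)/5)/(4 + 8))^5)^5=19/7154716248305175972009738240000000000000000000000000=0.00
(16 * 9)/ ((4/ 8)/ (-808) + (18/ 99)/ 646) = -826797312/ 1937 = -426844.25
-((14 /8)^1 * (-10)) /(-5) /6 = -7 /12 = -0.58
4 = 4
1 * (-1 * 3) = -3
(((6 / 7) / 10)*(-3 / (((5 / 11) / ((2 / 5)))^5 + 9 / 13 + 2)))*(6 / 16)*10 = -50247912 / 239034635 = -0.21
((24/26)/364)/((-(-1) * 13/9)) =27/15379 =0.00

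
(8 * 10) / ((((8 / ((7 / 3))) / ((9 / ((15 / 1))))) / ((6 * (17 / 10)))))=714 / 5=142.80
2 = 2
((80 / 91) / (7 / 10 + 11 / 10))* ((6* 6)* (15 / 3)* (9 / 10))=7200 / 91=79.12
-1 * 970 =-970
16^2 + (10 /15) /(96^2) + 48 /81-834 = -2660693 /4608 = -577.41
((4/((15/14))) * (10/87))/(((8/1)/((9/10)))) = 7/145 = 0.05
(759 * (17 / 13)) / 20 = 12903 / 260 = 49.63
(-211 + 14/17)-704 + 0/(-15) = -914.18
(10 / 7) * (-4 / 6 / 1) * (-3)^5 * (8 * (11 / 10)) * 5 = 71280 / 7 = 10182.86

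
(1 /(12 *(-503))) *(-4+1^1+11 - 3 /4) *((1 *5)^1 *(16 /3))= -145 /4527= -0.03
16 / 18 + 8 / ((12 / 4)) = 32 / 9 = 3.56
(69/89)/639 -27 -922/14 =-12321889/132699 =-92.86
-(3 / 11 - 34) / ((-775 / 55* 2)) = -371 / 310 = -1.20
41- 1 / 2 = 81 / 2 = 40.50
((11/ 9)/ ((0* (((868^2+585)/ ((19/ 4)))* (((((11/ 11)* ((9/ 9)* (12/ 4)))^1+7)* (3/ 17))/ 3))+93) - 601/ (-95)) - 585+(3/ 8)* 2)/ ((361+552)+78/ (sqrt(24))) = -22649613613/ 35384242761+322502713* sqrt(6)/ 70768485522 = -0.63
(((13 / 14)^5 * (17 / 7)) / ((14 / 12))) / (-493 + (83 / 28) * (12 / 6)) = -6311981 / 2139329416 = -0.00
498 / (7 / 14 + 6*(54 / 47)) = 46812 / 695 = 67.36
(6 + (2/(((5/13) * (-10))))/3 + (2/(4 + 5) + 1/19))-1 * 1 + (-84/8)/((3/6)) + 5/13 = -15.51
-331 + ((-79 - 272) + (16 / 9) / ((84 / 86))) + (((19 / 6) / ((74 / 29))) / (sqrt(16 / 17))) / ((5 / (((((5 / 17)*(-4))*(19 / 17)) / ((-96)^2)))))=-128554 / 189 - 10469*sqrt(17) / 1182560256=-680.18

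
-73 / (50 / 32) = -1168 / 25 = -46.72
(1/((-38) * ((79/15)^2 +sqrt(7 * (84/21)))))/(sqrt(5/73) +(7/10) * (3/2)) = -164250/(19 * (20 * sqrt(365) +1533) * (450 * sqrt(7) +6241)) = -0.00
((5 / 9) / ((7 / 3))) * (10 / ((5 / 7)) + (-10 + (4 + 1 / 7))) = 1.94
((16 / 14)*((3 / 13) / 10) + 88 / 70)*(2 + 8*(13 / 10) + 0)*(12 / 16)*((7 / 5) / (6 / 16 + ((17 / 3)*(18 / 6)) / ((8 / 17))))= 744 / 1625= 0.46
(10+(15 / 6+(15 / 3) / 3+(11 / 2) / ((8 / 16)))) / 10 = 151 / 60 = 2.52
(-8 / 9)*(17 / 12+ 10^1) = -274 / 27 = -10.15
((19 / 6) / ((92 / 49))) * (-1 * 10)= -16.87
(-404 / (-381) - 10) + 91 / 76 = -7.74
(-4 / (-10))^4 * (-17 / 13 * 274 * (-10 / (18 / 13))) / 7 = 74528 / 7875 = 9.46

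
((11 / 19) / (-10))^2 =121 / 36100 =0.00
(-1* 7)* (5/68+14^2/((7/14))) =-186627/68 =-2744.51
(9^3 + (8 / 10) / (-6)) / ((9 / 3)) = 10933 / 45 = 242.96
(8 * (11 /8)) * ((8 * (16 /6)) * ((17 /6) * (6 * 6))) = 23936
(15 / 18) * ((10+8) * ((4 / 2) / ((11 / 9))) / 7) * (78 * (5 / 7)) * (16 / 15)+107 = 169993 / 539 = 315.39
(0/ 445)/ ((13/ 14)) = 0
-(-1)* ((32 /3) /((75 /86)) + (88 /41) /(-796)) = 22448618 /1835775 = 12.23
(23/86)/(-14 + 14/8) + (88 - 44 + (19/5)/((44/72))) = 50.20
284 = 284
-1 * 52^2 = -2704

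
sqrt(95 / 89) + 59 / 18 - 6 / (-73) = sqrt(8455) / 89 + 4415 / 1314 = 4.39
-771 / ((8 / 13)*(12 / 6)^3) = -10023 / 64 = -156.61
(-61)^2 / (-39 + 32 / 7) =-26047 / 241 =-108.08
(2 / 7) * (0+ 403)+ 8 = 862 / 7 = 123.14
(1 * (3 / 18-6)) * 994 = -17395 / 3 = -5798.33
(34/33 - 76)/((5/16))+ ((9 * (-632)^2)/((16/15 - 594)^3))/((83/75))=-288953105890358056/1204379694821985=-239.92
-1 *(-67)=67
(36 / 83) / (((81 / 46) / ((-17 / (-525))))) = 3128 / 392175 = 0.01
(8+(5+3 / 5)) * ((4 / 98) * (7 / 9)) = 136 / 315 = 0.43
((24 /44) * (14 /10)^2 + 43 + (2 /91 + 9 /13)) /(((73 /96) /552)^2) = 242085173133312 /10258325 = 23598898.76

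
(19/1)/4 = 19/4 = 4.75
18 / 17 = 1.06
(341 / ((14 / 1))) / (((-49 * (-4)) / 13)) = 4433 / 2744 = 1.62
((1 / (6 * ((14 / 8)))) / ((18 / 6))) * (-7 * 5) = -10 / 9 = -1.11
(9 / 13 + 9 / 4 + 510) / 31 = 26673 / 1612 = 16.55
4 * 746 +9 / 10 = 29849 / 10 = 2984.90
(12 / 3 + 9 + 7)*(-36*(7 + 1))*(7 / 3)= -13440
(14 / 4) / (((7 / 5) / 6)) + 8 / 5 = 83 / 5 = 16.60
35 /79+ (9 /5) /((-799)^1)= 139114 /315605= 0.44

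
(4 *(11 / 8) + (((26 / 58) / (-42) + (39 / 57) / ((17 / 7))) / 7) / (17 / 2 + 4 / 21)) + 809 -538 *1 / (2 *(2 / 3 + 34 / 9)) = 28871604499 / 38292296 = 753.98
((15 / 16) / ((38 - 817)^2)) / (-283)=-15 / 2747776048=-0.00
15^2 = 225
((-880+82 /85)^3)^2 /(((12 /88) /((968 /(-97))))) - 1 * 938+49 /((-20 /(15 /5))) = -4940696830108428278374461342340247 /146334012062500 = -33763147476597795740.66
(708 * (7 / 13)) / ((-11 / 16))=-79296 / 143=-554.52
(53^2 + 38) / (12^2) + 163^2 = 26588.77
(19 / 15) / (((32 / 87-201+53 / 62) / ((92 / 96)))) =-0.01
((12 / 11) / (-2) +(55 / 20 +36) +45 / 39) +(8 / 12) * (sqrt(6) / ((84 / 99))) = 11 * sqrt(6) / 14 +22513 / 572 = 41.28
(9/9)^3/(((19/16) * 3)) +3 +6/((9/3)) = 301/57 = 5.28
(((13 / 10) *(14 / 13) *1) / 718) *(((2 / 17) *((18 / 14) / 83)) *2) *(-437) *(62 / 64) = -121923 / 40523920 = -0.00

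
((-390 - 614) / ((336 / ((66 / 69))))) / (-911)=2761 / 880026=0.00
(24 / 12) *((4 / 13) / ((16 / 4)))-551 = -7161 / 13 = -550.85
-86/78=-43/39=-1.10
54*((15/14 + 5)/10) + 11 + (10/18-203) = -19991/126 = -158.66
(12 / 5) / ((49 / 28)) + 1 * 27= 993 / 35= 28.37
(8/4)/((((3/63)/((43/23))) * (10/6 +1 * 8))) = 5418/667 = 8.12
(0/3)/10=0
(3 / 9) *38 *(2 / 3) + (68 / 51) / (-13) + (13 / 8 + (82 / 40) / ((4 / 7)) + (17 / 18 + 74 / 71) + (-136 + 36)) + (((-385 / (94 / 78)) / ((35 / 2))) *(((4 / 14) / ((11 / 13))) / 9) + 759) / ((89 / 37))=4491048618779 / 19458981360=230.80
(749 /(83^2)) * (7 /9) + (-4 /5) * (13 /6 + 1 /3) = -118759 /62001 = -1.92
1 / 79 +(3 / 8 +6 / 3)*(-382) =-907.24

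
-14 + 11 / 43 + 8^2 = 2161 / 43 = 50.26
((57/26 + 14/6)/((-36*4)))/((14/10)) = -1765/78624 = -0.02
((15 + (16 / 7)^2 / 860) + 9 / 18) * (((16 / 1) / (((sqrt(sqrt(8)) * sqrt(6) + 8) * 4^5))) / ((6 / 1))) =-326713 * 2^(1 / 4) * sqrt(3) / 240703680-326713 * 2^(3 / 4) * sqrt(3) / 1283752960 + 326713 * sqrt(2) / 320938240 + 326713 / 60175920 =0.00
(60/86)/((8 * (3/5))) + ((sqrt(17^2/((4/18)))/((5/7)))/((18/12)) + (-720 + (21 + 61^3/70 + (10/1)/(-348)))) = 119 * sqrt(2)/5 + 1332238657/523740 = 2577.36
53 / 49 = 1.08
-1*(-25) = 25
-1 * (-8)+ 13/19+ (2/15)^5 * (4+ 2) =41766841/4809375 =8.68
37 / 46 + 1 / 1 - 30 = -1297 / 46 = -28.20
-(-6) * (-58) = -348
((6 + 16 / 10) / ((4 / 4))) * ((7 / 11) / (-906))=-133 / 24915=-0.01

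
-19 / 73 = -0.26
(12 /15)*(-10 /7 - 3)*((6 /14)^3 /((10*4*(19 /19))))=-837 /120050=-0.01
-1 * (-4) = 4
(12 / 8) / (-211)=-0.01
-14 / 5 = -2.80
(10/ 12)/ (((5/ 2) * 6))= 1/ 18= 0.06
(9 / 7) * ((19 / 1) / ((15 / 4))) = 228 / 35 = 6.51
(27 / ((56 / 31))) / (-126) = -93 / 784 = -0.12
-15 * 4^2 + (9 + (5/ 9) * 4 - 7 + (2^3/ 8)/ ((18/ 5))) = -471/ 2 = -235.50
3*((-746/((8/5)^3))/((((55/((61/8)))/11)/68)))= -29010075/512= -56660.30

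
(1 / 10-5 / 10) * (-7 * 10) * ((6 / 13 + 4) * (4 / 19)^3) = 103936 / 89167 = 1.17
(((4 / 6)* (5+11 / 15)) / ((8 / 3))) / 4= 43 / 120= 0.36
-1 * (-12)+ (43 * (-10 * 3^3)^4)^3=11933574168558509113347000000000012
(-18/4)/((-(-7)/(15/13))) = -135/182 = -0.74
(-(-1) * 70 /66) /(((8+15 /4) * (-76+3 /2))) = -280 /231099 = -0.00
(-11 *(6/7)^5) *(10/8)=-106920/16807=-6.36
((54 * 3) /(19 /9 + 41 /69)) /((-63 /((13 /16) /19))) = -24219 /595840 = -0.04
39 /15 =13 /5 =2.60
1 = 1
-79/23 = -3.43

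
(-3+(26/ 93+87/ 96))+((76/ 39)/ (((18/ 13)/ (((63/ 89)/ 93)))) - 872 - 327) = -954148829/ 794592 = -1200.80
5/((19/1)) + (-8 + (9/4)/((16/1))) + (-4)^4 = 302059/1216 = 248.40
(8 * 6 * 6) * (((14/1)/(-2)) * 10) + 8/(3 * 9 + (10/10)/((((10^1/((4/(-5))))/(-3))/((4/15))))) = -68200280/3383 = -20159.70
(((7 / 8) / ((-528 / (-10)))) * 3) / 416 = 35 / 292864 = 0.00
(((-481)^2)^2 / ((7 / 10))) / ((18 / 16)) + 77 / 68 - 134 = 291191842457035 / 4284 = 67971952020.78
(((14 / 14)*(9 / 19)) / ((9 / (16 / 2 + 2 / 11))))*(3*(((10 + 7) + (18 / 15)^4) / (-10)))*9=-2896803 / 130625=-22.18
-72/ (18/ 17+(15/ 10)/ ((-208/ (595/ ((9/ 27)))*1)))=56576/ 9283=6.09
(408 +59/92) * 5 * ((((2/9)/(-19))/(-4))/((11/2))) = 187975/173052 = 1.09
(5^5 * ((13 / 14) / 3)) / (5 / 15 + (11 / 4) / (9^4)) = 177693750 / 61313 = 2898.14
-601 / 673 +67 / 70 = 3021 / 47110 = 0.06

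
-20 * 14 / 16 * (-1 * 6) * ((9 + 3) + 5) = 1785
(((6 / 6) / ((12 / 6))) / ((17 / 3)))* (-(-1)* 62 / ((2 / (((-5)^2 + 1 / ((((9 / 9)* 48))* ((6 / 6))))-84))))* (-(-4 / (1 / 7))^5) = -47199972064 / 17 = -2776468944.94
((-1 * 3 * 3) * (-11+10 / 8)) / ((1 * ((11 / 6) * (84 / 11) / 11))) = 3861 / 56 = 68.95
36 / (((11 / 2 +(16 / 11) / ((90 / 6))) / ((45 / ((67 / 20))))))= 10692000 / 123749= 86.40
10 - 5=5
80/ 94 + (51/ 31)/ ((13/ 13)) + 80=120197/ 1457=82.50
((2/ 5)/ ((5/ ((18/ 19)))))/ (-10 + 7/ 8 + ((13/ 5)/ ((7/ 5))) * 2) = -672/ 47975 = -0.01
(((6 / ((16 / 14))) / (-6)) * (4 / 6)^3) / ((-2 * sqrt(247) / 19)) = 7 * sqrt(247) / 702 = 0.16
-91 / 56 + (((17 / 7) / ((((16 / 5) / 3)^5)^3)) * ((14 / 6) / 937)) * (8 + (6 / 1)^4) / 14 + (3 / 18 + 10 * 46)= 2601836644489713611890685 / 5671509111537231986688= 458.76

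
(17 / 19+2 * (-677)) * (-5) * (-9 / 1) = -1156905 / 19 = -60889.74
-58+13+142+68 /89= 8701 /89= 97.76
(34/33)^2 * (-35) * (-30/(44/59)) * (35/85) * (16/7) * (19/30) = 10671920/11979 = 890.89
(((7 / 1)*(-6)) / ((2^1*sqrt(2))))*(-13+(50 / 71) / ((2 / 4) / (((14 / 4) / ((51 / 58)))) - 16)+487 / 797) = 9522391473*sqrt(2) / 72940643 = 184.63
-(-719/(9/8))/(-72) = -719/81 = -8.88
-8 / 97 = -0.08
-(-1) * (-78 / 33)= -26 / 11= -2.36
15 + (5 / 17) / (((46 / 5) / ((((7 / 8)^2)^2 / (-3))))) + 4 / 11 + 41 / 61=103354887385 / 6447783936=16.03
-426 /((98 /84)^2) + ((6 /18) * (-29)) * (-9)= -11073 /49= -225.98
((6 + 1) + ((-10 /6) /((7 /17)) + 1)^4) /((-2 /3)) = -18138583 /129654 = -139.90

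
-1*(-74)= 74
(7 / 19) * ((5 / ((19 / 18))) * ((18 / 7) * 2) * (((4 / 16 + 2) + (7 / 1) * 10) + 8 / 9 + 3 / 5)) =238914 / 361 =661.81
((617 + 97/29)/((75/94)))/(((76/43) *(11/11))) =3635779/8265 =439.90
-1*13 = -13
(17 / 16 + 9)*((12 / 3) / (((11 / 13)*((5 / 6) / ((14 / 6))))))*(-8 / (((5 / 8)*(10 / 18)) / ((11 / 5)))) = -4219488 / 625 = -6751.18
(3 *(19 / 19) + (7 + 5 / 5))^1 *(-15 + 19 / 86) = -162.57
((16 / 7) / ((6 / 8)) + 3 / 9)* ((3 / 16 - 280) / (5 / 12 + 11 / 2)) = -4477 / 28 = -159.89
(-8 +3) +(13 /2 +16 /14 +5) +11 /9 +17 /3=1831 /126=14.53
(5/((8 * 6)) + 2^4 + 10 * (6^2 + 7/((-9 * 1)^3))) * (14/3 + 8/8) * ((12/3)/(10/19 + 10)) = 1416600157/1749600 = 809.67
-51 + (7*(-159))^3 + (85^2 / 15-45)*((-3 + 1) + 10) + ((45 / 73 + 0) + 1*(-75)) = -301945489862 / 219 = -1378746529.05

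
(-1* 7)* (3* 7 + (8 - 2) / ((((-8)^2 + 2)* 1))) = -1624 / 11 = -147.64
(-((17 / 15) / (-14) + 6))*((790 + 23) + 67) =-109384 / 21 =-5208.76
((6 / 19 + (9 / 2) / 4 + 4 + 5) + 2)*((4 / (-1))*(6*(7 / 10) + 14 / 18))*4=-847168 / 855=-990.84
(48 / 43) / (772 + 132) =6 / 4859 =0.00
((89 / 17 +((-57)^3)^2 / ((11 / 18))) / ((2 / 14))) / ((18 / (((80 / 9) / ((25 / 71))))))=41726978328071848 / 75735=550960300099.98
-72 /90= -4 /5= -0.80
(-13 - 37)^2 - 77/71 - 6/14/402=2498.91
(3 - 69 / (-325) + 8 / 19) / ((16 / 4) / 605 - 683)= -2714756 / 510315585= -0.01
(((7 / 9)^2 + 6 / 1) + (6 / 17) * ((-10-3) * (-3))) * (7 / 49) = 4007 / 1377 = 2.91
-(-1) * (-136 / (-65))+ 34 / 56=4913 / 1820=2.70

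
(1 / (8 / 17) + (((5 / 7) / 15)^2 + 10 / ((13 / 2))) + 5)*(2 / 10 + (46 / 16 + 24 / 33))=18997871 / 576576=32.95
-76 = -76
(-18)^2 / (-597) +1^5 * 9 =1683 / 199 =8.46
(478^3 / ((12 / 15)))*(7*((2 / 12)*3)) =477817165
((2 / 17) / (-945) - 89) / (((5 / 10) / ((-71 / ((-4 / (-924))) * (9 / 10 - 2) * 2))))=-24566600234 / 3825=-6422640.58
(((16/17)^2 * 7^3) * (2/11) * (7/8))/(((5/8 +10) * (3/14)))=17210368/810645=21.23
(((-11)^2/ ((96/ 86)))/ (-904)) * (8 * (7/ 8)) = -36421/ 43392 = -0.84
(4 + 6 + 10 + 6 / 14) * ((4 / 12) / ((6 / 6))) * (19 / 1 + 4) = 3289 / 21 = 156.62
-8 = -8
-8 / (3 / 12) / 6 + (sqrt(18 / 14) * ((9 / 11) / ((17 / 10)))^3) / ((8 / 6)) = -16 / 3 + 1640250 * sqrt(7) / 45774421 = -5.24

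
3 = 3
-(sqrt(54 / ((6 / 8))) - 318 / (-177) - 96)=5558 / 59 - 6* sqrt(2)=85.72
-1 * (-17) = 17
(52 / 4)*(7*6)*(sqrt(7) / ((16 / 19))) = 5187*sqrt(7) / 8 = 1715.44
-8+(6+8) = 6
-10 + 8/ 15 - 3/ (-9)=-137/ 15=-9.13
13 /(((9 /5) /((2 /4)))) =65 /18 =3.61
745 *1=745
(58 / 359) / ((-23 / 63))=-3654 / 8257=-0.44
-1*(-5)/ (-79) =-5/ 79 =-0.06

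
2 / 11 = 0.18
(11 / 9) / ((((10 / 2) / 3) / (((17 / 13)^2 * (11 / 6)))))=34969 / 15210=2.30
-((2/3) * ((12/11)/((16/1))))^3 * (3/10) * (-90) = 27/10648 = 0.00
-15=-15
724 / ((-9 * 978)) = -362 / 4401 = -0.08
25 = 25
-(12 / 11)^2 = -144 / 121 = -1.19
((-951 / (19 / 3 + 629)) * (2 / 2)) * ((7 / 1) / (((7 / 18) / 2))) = -51354 / 953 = -53.89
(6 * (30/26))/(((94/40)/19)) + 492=334812/611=547.97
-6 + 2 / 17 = -100 / 17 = -5.88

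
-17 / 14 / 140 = -17 / 1960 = -0.01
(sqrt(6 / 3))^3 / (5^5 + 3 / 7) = 7 * sqrt(2) / 10939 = 0.00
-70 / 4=-35 / 2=-17.50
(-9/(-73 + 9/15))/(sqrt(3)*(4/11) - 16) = -5445/699746 - 495*sqrt(3)/2798984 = -0.01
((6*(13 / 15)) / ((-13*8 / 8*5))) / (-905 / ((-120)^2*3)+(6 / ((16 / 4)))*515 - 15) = -3456 / 32723095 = -0.00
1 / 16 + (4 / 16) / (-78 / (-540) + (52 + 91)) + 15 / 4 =786223 / 206128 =3.81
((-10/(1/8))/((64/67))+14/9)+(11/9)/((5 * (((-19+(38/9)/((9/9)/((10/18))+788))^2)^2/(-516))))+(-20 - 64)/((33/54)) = -90331753941139391453752485289/411253224957505713503637180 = -219.65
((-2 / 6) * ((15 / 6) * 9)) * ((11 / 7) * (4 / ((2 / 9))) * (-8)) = 11880 / 7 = 1697.14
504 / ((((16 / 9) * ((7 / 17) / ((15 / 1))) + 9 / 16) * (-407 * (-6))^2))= 514080 / 3718323103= 0.00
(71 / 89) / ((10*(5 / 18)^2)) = 11502 / 11125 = 1.03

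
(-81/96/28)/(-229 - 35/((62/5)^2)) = 8649/65792608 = 0.00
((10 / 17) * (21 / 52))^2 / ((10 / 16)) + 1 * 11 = 541661 / 48841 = 11.09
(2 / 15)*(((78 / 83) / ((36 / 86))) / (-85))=-1118 / 317475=-0.00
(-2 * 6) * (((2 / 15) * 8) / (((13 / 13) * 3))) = -64 / 15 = -4.27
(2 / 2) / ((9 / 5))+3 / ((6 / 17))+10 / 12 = 89 / 9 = 9.89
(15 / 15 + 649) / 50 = 13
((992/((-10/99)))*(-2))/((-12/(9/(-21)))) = 24552/35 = 701.49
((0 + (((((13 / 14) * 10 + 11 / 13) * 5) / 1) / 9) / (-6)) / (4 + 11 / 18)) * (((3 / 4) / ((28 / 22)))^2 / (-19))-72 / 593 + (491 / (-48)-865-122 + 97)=-360416735480209 / 400308758304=-900.35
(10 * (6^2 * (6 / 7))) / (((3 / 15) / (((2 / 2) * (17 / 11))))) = 183600 / 77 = 2384.42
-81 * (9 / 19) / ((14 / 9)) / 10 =-2.47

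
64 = 64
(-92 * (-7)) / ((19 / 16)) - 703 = -3053 / 19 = -160.68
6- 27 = -21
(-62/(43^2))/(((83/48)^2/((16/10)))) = -1142784/63688805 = -0.02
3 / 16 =0.19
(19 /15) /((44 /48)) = 76 /55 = 1.38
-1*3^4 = -81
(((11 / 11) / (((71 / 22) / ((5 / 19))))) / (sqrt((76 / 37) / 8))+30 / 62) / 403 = 110 * sqrt(1406) / 10329293+15 / 12493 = 0.00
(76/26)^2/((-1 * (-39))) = 1444/6591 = 0.22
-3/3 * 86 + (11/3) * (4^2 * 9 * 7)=3610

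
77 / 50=1.54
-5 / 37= -0.14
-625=-625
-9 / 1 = -9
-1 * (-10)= 10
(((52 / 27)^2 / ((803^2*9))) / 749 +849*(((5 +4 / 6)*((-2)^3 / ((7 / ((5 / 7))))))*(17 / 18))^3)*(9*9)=-418930817853834240208 / 73054272081483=-5734514.98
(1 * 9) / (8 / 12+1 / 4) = 108 / 11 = 9.82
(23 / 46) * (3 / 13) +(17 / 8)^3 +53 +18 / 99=4604767 / 73216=62.89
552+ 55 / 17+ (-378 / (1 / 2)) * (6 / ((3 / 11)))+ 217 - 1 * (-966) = -253194 / 17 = -14893.76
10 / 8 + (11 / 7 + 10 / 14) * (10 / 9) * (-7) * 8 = -5075 / 36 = -140.97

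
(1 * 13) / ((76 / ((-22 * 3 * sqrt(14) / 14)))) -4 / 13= -429 * sqrt(14) / 532 -4 / 13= -3.32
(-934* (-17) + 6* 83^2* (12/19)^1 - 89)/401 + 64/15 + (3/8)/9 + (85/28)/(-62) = 10786433863/99199380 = 108.73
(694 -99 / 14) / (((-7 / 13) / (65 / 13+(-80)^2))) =-8171015.36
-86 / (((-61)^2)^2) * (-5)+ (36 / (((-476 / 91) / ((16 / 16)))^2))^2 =32032110873361 / 18502695778576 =1.73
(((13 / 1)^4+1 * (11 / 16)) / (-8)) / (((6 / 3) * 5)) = -456987 / 1280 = -357.02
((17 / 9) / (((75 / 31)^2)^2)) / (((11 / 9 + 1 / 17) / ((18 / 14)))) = 266897569 / 4823437500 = 0.06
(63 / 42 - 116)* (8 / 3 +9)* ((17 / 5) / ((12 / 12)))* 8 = -109004 / 3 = -36334.67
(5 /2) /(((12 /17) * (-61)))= -85 /1464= -0.06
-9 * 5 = -45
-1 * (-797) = 797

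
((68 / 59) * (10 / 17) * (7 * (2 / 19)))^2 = 313600 / 1256641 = 0.25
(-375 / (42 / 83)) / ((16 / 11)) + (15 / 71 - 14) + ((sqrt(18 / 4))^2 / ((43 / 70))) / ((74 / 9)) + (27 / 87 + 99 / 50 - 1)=-9559400648753 / 18344866400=-521.09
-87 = -87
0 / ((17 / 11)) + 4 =4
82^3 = 551368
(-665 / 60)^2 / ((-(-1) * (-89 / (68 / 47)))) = -300713 / 150588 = -2.00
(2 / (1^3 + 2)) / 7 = 0.10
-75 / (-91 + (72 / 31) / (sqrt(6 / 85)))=27900*sqrt(510) / 7884601 + 6558825 / 7884601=0.91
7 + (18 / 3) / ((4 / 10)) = 22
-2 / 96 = -1 / 48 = -0.02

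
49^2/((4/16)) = 9604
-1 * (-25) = 25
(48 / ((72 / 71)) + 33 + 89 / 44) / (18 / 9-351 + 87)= -10871 / 34584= -0.31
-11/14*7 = -11/2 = -5.50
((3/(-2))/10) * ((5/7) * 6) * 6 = -3.86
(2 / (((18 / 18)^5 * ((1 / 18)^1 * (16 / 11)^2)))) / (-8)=-1089 / 512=-2.13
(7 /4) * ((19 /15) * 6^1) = 133 /10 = 13.30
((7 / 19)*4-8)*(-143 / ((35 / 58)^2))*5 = 59650448 / 4655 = 12814.27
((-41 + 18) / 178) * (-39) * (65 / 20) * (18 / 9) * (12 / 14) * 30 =524745 / 623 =842.29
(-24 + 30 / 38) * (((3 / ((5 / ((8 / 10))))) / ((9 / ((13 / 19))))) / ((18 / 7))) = -8918 / 27075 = -0.33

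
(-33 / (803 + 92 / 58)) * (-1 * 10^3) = 957000 / 23333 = 41.01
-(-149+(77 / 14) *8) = 105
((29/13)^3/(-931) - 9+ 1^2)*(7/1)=-16387645/292201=-56.08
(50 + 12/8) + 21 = 145/2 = 72.50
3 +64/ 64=4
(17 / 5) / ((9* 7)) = 17 / 315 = 0.05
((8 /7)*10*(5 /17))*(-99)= -39600 /119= -332.77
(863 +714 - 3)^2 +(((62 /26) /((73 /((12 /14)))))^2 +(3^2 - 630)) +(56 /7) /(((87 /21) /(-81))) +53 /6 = 19017457680002563 /7678524126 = 2476707.42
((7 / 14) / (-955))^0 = 1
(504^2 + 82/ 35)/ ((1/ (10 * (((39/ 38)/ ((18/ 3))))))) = 57789173/ 133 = 434505.06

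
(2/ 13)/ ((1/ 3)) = 6/ 13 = 0.46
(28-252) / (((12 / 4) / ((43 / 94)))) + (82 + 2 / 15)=33824 / 705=47.98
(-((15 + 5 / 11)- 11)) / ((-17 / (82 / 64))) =0.34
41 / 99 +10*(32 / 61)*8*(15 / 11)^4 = 1169728831 / 8037909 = 145.53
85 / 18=4.72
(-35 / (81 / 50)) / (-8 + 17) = -1750 / 729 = -2.40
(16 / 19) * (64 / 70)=512 / 665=0.77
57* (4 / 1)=228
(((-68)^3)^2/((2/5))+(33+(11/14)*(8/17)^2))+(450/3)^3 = 500029121062991/2023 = 247172081593.17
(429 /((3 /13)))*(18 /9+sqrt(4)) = 7436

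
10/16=5/8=0.62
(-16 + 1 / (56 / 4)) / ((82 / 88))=-4906 / 287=-17.09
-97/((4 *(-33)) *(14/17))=1649/1848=0.89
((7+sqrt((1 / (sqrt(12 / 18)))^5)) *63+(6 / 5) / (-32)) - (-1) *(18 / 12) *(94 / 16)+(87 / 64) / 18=189 *2^(3 / 4) *3^(1 / 4) / 4+863713 / 1920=554.43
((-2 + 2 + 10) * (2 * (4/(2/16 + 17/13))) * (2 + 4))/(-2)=-167.52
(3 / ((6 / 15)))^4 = 50625 / 16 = 3164.06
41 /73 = 0.56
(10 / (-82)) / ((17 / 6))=-30 / 697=-0.04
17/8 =2.12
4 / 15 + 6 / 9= 14 / 15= 0.93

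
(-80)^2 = 6400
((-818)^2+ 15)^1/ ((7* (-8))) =-669139/ 56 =-11948.91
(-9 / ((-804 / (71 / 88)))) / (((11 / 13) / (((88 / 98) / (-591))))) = -923 / 56914088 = -0.00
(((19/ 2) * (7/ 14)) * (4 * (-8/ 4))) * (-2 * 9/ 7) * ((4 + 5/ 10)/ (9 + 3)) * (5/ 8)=2565/ 112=22.90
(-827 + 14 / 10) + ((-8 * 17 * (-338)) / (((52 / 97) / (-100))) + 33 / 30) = -17151249 / 2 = -8575624.50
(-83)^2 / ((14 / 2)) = 6889 / 7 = 984.14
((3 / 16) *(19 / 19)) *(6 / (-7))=-9 / 56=-0.16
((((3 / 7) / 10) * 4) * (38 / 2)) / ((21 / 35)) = 38 / 7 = 5.43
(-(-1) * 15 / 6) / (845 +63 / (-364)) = 130 / 43931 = 0.00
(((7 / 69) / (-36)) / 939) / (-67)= 7 / 156275892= 0.00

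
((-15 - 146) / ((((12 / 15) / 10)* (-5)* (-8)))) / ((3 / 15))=-251.56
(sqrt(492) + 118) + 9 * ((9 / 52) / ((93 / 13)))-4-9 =2 * sqrt(123) + 13047 / 124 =127.40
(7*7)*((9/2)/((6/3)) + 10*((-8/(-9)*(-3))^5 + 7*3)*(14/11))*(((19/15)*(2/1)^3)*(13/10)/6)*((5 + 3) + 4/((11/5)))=-1528116.36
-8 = -8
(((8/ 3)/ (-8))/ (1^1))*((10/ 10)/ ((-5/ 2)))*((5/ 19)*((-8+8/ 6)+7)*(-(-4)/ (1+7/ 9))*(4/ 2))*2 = 2/ 19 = 0.11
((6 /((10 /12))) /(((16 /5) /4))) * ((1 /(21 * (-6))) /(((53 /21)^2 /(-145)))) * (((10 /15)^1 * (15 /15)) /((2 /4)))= 6090 /2809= 2.17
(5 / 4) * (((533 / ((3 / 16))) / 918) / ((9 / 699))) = 1241890 / 4131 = 300.63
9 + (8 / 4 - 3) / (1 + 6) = 62 / 7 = 8.86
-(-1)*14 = 14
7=7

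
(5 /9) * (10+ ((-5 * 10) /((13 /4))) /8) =175 /39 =4.49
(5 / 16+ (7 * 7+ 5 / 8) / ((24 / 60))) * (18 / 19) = 8955 / 76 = 117.83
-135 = -135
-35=-35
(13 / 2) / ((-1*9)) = -13 / 18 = -0.72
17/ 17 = 1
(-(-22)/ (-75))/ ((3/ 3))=-22/ 75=-0.29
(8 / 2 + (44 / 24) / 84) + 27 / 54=2279 / 504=4.52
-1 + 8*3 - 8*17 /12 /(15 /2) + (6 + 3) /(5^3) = 24256 /1125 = 21.56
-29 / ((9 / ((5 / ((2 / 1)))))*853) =-145 / 15354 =-0.01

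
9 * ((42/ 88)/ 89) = 189/ 3916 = 0.05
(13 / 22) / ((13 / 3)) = 3 / 22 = 0.14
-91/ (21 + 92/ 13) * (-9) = 10647/ 365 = 29.17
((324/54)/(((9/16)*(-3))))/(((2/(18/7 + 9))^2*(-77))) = 5832/3773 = 1.55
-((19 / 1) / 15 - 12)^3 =4173281 / 3375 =1236.53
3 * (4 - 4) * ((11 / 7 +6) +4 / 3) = 0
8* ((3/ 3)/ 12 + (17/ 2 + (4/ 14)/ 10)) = 7234/ 105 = 68.90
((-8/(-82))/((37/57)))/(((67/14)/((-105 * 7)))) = -2346120/101639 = -23.08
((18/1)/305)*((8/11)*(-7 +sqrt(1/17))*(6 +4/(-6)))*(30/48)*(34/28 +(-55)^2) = -2925.72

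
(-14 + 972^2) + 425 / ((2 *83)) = 944772.56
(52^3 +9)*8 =1124936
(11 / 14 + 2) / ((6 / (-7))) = -13 / 4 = -3.25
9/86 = 0.10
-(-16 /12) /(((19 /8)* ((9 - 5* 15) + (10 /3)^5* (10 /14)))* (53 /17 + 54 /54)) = 11016 /18417365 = 0.00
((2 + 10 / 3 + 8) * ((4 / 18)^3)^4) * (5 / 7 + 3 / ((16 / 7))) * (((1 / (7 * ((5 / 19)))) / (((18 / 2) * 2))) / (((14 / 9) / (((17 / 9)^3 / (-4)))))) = -2712290432 / 211861974925393821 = -0.00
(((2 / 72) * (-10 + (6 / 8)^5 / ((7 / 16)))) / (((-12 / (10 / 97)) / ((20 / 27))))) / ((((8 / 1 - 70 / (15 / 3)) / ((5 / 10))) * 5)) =-21185 / 760306176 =-0.00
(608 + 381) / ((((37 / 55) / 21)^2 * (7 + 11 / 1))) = 146594525 / 2738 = 53540.73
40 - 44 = -4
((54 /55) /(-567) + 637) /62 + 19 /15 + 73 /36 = 5829889 /429660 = 13.57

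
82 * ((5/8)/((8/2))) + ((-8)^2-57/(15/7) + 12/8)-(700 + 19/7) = -651.00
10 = 10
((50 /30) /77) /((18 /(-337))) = -0.41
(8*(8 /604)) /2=0.05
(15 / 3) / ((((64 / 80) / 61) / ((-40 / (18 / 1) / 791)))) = -7625 / 7119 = -1.07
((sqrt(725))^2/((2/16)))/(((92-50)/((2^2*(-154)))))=-255200/3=-85066.67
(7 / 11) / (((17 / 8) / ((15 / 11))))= 840 / 2057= 0.41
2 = 2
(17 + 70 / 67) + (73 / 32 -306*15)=-9797381 / 2144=-4569.67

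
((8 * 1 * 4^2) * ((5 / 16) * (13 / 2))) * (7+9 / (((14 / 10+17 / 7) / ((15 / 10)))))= 2736.79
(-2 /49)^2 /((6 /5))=10 /7203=0.00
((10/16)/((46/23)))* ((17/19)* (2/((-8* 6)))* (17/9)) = -1445/65664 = -0.02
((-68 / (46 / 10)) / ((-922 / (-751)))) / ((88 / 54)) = -1723545 / 233266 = -7.39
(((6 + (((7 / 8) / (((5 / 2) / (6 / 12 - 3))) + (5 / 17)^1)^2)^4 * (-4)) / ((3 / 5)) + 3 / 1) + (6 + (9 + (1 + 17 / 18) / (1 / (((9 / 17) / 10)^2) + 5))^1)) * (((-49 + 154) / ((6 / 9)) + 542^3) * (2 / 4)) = 4573742263434205531697081433389 / 2057805118163279413248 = 2222631396.46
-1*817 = -817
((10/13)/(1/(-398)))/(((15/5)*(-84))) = 995/819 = 1.21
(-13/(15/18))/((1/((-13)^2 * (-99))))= 1305018/5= 261003.60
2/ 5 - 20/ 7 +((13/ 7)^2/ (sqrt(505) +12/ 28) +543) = 169 * sqrt(505)/ 24736 +467977849/ 865760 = 540.69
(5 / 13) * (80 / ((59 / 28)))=11200 / 767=14.60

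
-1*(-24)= 24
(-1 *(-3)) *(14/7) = 6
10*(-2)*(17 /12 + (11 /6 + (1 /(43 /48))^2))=-89.92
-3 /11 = -0.27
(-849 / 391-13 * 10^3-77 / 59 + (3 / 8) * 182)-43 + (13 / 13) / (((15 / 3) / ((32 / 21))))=-125742823583 / 9688980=-12977.92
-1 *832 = -832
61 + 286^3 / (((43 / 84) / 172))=7860268477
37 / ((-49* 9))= -37 / 441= -0.08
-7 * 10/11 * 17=-1190/11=-108.18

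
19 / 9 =2.11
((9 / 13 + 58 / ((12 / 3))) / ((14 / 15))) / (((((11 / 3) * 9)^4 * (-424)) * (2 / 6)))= -1975 / 20336700384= -0.00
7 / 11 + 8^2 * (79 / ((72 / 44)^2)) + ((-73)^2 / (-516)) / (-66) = 578983105 / 306504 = 1888.99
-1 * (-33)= 33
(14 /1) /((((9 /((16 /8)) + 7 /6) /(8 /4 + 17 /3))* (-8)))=-161 /68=-2.37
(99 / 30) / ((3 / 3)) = 33 / 10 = 3.30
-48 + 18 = -30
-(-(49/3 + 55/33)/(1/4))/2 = 36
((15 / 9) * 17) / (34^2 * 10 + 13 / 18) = 510 / 208093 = 0.00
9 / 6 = 3 / 2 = 1.50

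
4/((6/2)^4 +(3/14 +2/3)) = 168/3439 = 0.05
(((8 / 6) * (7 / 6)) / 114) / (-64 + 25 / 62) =-434 / 2022759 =-0.00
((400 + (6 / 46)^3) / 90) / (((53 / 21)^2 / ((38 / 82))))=4531015937 / 14012612230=0.32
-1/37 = -0.03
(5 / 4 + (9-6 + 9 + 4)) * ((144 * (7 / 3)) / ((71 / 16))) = 92736 / 71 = 1306.14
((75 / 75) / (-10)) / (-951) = 1 / 9510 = 0.00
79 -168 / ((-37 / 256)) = 45931 / 37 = 1241.38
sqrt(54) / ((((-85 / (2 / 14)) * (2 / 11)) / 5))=-33 * sqrt(6) / 238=-0.34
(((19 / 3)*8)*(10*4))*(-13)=-79040 / 3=-26346.67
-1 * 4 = -4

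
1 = 1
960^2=921600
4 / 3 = 1.33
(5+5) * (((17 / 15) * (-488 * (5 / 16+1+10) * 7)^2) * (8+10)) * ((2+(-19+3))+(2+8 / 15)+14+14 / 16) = 41532218405657 / 40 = 1038305460141.42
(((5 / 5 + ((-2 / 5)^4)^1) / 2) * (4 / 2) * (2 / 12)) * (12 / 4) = 641 / 1250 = 0.51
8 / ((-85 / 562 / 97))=-436112 / 85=-5130.73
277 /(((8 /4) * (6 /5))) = 1385 /12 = 115.42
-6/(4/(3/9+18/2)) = -14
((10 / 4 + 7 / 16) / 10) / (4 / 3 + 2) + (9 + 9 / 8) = 16341 / 1600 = 10.21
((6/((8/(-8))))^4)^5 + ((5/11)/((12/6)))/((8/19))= 3656158440062976.54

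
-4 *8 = -32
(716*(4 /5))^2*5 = 8202496 /5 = 1640499.20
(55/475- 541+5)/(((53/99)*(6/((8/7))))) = -6719988/35245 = -190.67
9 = 9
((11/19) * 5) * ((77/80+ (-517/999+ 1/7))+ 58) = 360540191/2125872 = 169.60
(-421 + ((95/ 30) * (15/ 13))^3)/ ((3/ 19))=-41433433/ 17576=-2357.39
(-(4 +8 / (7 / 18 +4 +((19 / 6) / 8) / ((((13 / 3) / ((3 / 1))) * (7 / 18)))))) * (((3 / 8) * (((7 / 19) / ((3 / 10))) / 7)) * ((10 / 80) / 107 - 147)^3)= 462989386940440320535 / 397713326459392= 1164128.42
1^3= 1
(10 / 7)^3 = 1000 / 343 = 2.92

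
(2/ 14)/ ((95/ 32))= 32/ 665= 0.05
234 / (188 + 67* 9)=0.30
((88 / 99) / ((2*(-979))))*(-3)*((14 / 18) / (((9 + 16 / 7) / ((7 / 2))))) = 686 / 2088207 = 0.00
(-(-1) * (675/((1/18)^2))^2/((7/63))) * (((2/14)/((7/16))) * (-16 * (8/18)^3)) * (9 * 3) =-261213880320000/49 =-5330895516734.69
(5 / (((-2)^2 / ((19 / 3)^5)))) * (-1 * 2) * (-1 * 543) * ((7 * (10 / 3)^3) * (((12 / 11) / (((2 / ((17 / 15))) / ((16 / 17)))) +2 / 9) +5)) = 4506612842504500 / 216513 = 20814513874.48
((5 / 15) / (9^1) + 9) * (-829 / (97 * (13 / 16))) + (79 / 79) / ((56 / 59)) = -179230523 / 1906632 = -94.00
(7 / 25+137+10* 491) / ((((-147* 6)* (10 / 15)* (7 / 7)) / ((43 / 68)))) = -387559 / 71400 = -5.43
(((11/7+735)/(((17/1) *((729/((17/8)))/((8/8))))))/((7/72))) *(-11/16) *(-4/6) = 14179/23814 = 0.60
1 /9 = 0.11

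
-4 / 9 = -0.44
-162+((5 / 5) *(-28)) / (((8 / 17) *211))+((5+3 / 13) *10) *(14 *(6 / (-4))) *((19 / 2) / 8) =-4023172 / 2743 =-1466.71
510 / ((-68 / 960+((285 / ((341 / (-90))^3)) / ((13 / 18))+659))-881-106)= -63093977575200 / 41484395391001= -1.52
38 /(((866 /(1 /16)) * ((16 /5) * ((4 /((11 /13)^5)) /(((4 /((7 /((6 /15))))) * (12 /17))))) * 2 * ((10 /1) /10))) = 9179907 /1224423322304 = 0.00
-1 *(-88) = 88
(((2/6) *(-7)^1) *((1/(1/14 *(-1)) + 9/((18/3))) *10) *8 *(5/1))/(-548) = -21.29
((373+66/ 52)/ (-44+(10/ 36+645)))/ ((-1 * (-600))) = 29193/ 28139800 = 0.00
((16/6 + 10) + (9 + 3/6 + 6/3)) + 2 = 157/6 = 26.17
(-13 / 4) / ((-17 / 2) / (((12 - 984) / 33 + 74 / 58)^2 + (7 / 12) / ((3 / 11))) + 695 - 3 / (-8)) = -5833423906 / 1248109191047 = -0.00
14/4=7/2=3.50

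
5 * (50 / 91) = 250 / 91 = 2.75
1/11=0.09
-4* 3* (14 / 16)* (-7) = 147 / 2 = 73.50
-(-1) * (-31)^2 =961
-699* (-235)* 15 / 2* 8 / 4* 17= 41887575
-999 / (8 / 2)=-999 / 4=-249.75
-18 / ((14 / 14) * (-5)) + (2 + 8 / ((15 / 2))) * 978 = 15014 / 5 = 3002.80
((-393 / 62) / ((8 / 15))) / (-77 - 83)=0.07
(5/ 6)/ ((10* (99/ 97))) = 97/ 1188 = 0.08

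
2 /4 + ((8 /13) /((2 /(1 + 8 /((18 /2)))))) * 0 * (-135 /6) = 1 /2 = 0.50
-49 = -49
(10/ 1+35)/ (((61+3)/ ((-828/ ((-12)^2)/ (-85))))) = 207/ 4352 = 0.05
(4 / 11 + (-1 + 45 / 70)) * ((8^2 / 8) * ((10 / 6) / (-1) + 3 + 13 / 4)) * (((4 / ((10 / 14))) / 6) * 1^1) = 2 / 9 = 0.22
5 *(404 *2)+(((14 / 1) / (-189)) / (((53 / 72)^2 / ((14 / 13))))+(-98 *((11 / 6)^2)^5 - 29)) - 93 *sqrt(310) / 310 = -41982621370258765 / 1104021674496 - 3 *sqrt(310) / 10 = -38032.27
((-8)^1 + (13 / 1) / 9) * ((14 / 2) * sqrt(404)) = -826 * sqrt(101) / 9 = -922.36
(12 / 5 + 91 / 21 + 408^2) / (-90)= -2497061 / 1350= -1849.67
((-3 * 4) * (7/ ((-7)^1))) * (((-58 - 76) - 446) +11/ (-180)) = -104411/ 15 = -6960.73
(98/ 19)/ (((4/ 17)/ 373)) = 310709/ 38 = 8176.55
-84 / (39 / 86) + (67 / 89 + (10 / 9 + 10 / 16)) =-15223127 / 83304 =-182.74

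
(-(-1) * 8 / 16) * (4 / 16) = 1 / 8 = 0.12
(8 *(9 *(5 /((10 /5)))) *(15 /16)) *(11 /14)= 7425 /56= 132.59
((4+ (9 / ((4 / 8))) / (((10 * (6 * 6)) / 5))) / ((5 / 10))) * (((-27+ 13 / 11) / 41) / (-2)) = 1207 / 451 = 2.68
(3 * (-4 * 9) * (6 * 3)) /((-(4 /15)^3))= 820125 /8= 102515.62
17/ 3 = 5.67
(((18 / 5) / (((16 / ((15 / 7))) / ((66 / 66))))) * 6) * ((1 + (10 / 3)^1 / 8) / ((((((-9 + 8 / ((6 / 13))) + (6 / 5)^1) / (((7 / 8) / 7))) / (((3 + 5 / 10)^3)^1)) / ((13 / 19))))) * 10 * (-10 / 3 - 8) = -9558675 / 53504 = -178.65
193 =193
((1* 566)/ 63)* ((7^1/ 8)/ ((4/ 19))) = 5377/ 144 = 37.34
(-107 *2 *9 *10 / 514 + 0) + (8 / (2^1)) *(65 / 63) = -539870 / 16191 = -33.34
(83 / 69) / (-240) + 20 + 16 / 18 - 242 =-1220561 / 5520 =-221.12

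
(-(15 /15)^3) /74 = -1 /74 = -0.01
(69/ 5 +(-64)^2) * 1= 20549/ 5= 4109.80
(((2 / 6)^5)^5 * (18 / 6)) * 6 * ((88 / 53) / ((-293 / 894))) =-52448 / 487316474668161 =-0.00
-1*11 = -11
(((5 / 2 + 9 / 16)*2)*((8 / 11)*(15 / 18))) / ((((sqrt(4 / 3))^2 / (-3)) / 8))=-735 / 11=-66.82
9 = 9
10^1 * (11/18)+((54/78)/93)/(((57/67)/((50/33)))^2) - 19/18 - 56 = -48404626693/950585922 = -50.92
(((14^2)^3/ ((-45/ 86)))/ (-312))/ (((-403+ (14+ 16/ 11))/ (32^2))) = -18606866432/ 152685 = -121864.40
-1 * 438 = -438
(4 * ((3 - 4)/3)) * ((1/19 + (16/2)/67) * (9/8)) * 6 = -1971/1273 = -1.55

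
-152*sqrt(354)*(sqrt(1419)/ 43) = -456*sqrt(55814)/ 43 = -2505.35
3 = 3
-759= -759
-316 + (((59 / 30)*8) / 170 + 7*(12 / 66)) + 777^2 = 8462886473 / 14025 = 603414.37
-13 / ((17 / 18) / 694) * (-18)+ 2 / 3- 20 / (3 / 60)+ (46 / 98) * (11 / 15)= 2143513711 / 12495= 171549.72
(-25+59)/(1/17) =578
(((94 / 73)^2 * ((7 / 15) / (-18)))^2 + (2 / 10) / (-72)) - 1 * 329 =-1362216353883997 / 4140463537800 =-329.00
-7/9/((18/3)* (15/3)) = -7/270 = -0.03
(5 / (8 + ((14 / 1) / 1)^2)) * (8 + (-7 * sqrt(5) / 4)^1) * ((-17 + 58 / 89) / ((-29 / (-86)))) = -4.86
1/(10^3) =1/1000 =0.00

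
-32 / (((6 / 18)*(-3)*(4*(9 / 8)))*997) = 64 / 8973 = 0.01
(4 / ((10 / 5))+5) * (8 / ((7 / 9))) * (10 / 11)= 720 / 11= 65.45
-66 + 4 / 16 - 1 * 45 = -443 / 4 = -110.75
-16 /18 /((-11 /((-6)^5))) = -6912 /11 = -628.36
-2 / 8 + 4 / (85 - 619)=-275 / 1068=-0.26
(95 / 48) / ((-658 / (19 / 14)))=-1805 / 442176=-0.00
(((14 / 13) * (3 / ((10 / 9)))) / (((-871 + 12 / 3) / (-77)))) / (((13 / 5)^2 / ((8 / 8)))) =24255 / 634933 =0.04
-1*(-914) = 914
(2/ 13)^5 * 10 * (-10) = -3200/ 371293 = -0.01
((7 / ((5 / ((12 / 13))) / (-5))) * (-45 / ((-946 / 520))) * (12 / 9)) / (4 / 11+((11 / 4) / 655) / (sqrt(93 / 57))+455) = -35814144831360000 / 76526797741966501+10651872000 * sqrt(589) / 76526797741966501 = -0.47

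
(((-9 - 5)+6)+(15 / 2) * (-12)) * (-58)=5684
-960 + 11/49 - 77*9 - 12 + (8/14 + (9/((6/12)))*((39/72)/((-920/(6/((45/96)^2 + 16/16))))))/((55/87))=-644110508434/387096325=-1663.95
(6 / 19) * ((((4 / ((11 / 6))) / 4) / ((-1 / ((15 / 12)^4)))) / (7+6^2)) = -5625 / 575168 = -0.01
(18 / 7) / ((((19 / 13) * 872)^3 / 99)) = 1957527 / 15917626208512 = 0.00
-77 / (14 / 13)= -143 / 2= -71.50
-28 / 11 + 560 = 6132 / 11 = 557.45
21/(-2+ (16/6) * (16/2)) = 63/58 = 1.09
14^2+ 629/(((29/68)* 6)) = 38438/87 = 441.82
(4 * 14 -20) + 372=408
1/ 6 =0.17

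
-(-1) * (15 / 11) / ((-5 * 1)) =-3 / 11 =-0.27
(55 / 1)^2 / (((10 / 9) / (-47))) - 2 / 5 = -1279579 / 10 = -127957.90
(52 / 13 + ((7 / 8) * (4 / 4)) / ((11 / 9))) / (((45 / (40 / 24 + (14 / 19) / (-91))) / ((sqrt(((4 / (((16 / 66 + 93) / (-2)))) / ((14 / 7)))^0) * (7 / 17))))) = 714049 / 9976824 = 0.07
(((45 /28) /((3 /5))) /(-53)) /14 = -75 /20776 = -0.00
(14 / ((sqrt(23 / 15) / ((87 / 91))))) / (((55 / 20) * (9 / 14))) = 3248 * sqrt(345) / 9867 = 6.11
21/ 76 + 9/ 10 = 447/ 380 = 1.18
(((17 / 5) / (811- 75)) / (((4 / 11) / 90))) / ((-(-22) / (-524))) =-20043 / 736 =-27.23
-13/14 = -0.93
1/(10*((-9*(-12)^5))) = 1/22394880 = 0.00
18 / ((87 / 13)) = 78 / 29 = 2.69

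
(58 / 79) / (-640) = -29 / 25280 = -0.00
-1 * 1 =-1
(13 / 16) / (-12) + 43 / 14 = 4037 / 1344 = 3.00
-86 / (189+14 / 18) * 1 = -387 / 854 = -0.45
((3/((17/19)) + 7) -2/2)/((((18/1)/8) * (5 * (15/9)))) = 0.50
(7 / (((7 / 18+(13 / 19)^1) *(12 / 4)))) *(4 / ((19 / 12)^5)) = 41803776 / 47827807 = 0.87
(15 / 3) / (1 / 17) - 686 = -601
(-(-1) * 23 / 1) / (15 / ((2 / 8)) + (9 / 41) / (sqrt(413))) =319356380 / 833103573 -943 * sqrt(413) / 277701191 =0.38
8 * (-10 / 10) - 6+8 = -6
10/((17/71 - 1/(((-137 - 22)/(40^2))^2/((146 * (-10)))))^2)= 32218490924010/70421252703845866669729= 0.00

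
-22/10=-11/5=-2.20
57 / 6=19 / 2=9.50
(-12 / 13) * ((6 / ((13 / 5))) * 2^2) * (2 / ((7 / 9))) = -25920 / 1183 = -21.91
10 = 10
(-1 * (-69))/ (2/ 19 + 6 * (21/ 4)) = 2622/ 1201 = 2.18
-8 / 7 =-1.14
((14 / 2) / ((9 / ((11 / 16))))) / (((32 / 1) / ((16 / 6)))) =77 / 1728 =0.04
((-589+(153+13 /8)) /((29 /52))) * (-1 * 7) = 316225 /58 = 5452.16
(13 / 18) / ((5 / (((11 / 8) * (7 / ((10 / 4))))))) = 1001 / 1800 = 0.56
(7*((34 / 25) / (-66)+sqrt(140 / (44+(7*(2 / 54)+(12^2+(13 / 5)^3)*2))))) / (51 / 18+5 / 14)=-833 / 18425+22050*sqrt(26040273) / 83080871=1.31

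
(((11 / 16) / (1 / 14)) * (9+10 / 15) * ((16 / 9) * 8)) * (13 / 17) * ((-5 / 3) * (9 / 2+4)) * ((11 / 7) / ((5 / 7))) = -2554552 / 81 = -31537.68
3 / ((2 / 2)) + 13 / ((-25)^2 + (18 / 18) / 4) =7555 / 2501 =3.02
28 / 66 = 14 / 33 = 0.42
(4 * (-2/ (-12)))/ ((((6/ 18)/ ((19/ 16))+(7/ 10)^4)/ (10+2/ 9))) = 34960000/ 2671713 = 13.09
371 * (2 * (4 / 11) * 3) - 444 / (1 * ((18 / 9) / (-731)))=1794006 / 11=163091.45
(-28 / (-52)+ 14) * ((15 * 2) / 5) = 1134 / 13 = 87.23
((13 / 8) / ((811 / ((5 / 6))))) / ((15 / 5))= 65 / 116784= 0.00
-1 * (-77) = 77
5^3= 125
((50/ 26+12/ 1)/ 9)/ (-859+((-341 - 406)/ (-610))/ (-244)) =-0.00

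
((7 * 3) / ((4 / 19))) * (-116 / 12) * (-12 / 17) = 11571 / 17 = 680.65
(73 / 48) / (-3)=-73 / 144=-0.51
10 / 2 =5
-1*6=-6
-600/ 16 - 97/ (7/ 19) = -300.79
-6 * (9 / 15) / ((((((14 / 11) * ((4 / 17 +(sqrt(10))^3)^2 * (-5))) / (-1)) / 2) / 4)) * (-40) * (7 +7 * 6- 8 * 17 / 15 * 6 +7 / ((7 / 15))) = 1.71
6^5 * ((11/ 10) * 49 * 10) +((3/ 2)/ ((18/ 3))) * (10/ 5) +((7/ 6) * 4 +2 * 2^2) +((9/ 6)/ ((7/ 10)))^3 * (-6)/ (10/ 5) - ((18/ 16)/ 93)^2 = 265254071680307/ 63287616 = 4191247.65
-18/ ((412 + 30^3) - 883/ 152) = -2736/ 4165741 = -0.00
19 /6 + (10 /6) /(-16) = 49 /16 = 3.06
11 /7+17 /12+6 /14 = 41 /12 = 3.42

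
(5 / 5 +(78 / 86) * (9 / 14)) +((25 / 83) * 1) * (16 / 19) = 1743681 / 949354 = 1.84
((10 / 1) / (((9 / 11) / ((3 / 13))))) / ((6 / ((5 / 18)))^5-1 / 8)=2750000 / 4584303477741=0.00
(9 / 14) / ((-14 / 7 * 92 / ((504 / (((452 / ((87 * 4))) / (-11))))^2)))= -18694309788 / 293687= -63653.86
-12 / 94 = -6 / 47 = -0.13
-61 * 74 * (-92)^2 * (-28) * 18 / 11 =19256073984 / 11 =1750552180.36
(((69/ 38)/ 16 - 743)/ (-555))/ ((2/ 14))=632345/ 67488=9.37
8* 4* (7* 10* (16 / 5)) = 7168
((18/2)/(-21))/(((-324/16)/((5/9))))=20/1701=0.01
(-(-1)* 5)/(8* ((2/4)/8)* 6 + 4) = 5/7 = 0.71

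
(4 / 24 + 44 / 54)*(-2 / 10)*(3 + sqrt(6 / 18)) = -53 / 90-53*sqrt(3) / 810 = -0.70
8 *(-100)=-800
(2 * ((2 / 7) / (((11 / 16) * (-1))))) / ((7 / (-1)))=64 / 539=0.12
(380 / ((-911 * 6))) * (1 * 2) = -380 / 2733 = -0.14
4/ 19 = 0.21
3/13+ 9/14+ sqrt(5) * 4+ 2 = 523/182+ 4 * sqrt(5) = 11.82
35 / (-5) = -7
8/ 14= 0.57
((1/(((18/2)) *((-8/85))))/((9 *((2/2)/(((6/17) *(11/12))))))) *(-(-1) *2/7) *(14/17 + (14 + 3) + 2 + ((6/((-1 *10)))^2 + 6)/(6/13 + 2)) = -3352129/12337920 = -0.27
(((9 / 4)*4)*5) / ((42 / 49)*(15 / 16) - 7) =-2520 / 347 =-7.26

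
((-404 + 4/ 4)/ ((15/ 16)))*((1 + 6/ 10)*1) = -51584/ 75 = -687.79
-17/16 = -1.06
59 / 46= 1.28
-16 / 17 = -0.94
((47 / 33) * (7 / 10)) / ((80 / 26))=4277 / 13200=0.32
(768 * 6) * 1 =4608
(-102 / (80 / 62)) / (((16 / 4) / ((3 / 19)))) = -4743 / 1520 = -3.12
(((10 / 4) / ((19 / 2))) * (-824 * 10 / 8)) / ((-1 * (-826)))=-2575 / 7847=-0.33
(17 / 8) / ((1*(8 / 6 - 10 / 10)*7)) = 51 / 56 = 0.91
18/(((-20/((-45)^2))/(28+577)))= -2205225/2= -1102612.50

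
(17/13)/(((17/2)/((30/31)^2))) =0.14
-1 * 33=-33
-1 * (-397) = 397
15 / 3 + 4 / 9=49 / 9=5.44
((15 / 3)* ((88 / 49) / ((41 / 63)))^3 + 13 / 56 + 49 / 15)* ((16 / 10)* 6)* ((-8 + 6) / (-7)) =1232004939724 / 4136983025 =297.80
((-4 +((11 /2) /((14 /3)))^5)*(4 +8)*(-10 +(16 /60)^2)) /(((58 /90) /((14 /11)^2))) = 99545070729 /192573920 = 516.92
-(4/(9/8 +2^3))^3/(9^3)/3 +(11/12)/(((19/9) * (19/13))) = 364937379799/1228526578476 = 0.30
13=13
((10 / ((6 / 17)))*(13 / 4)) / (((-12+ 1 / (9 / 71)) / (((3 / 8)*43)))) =-427635 / 1184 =-361.18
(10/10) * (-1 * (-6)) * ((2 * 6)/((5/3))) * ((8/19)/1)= 1728/95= 18.19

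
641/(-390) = -641/390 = -1.64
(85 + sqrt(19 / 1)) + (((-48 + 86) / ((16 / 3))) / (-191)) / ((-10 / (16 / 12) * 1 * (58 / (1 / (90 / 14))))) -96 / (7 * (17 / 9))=sqrt(19) + 92234336027 / 1186453800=82.10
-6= -6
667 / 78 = 8.55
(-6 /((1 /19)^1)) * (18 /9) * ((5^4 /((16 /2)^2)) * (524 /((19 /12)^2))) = -465394.74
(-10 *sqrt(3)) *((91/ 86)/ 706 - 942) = 285971905 *sqrt(3)/ 30358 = 16315.89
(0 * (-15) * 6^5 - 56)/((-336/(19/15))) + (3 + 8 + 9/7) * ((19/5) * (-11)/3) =-107711/630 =-170.97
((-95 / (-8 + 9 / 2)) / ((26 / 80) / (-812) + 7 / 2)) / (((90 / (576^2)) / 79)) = 85581496320 / 37889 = 2258742.55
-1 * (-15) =15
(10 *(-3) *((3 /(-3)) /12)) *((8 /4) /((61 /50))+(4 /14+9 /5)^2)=447569 /29890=14.97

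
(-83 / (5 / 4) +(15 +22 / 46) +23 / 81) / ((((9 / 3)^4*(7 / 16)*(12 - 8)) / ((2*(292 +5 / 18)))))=-208.82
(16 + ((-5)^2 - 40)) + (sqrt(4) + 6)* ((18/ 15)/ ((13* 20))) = 337/ 325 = 1.04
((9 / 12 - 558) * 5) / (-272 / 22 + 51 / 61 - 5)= 1495659 / 8872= 168.58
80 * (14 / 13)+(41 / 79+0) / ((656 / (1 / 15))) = 21235213 / 246480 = 86.15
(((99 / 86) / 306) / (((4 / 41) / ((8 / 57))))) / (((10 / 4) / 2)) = 902 / 208335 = 0.00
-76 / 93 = -0.82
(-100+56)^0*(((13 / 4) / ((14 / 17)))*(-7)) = -221 / 8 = -27.62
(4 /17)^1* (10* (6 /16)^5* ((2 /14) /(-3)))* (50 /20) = -2025 /974848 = -0.00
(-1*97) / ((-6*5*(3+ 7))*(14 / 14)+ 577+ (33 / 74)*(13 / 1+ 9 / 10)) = -71780 / 209567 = -0.34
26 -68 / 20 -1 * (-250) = 272.60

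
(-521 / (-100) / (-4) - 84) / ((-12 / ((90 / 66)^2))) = 102363 / 7744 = 13.22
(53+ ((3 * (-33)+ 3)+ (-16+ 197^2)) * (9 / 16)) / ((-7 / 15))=-46757.28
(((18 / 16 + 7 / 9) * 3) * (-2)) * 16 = -548 / 3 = -182.67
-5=-5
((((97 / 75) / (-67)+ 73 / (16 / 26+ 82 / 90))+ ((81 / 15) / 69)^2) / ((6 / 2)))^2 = 12879574955008070072401 / 50714121113601800625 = 253.96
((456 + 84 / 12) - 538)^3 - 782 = -422657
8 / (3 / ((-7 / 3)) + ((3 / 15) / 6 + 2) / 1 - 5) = -1680 / 893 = -1.88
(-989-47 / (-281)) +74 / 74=-277581 / 281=-987.83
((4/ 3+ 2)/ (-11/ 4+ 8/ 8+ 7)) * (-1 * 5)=-200/ 63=-3.17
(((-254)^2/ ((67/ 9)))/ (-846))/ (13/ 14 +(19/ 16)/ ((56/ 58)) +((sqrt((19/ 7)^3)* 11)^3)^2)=-83310505894784/ 115210259335274838120667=-0.00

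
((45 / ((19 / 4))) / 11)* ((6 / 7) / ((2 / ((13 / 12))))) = 585 / 1463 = 0.40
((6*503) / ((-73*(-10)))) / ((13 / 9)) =13581 / 4745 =2.86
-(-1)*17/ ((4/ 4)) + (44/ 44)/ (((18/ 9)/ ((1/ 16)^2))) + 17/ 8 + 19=19521/ 512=38.13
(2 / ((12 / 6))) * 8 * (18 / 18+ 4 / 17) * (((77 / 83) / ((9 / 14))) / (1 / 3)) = 60368 / 1411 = 42.78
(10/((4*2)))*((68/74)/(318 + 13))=0.00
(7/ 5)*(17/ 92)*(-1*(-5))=119/ 92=1.29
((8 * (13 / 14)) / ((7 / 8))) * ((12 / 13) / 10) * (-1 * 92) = -17664 / 245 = -72.10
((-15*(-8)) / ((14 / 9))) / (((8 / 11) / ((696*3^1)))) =1550340 / 7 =221477.14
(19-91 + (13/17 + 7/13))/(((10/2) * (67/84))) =-1312416/74035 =-17.73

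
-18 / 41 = -0.44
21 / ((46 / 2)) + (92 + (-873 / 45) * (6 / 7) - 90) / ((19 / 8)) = -80243 / 15295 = -5.25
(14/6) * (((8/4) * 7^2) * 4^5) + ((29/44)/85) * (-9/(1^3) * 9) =2627208313/11220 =234154.04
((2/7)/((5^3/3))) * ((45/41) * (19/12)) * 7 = 171/2050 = 0.08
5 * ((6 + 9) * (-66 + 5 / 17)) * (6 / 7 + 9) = -5780475 / 119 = -48575.42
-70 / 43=-1.63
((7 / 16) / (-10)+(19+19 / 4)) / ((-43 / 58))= -31.98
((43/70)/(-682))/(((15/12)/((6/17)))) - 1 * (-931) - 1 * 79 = 864332442/1014475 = 852.00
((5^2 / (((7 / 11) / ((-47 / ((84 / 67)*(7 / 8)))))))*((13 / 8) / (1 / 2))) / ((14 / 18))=-33773025 / 4802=-7033.12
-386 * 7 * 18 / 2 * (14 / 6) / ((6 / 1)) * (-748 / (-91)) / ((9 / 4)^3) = -64675072 / 9477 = -6824.42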